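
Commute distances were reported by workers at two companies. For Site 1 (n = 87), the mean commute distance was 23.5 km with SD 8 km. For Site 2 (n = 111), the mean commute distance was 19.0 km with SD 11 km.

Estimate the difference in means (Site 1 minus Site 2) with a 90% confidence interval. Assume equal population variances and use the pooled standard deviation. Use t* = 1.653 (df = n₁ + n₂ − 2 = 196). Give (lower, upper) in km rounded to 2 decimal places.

(2.18, 6.82)

s_p = √[((n₁−1)s₁² + (n₂−1)s₂²)/(n₁+n₂−2)] = √[(86·8² + 110·11²)/196] = 9.7974.
SE = 9.7974·√(1/87 + 1/111) = 1.4029.
With t* = 1.653, margin = 1.653 × 1.4029 = 2.3190.
x̄₁ − x̄₂ = 23.5 − 19.0 = 4.5000; interval 4.5000 ± 2.3190 = (2.18, 6.82).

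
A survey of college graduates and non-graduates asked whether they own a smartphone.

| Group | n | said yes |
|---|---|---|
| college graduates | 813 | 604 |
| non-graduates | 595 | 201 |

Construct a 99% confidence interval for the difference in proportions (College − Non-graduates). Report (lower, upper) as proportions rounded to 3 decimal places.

p̂₁ = 604/813 = 0.7429 and p̂₂ = 201/595 = 0.3378.
SE₁ = √(p̂₁(1−p̂₁)/n₁) = √(0.7429·0.2571/813) = 0.01533; SE₂ = √(0.3378·0.6622/595) = 0.01939.
Independent samples: SE of the difference = √(SE₁² + SE₂²) = √(0.0002350089 + 0.0003759721) = 0.02472.
z* for 99% confidence is 2.576, so the margin of error is 2.576 × 0.02472 = 0.06368.
Point estimate p̂₁ − p̂₂ = 0.7429 − 0.3378 = 0.4051.
0.4051 ± 0.06368 → (0.341, 0.469).

(0.341, 0.469)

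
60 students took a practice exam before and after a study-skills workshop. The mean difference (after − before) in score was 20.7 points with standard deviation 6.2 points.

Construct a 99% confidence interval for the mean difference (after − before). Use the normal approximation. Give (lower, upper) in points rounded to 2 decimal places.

(18.64, 22.76)

Paired design: SE = s_d/√n = 6.2/√60 = 0.8004.
z* = 2.576; margin of error = 2.576 × 0.8004 = 2.0618.
20.7 ± 2.0618 → (18.64, 22.76).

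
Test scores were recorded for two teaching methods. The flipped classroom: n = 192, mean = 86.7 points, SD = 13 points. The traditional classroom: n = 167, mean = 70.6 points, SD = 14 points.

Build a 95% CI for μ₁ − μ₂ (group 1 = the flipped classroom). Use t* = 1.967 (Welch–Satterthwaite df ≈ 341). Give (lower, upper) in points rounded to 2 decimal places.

SE₁ = s₁/√n₁ = 13/√192 = 0.9382; SE₂ = 14/√167 = 1.0834.
Independent samples, unequal variances: SE_diff = √(SE₁² + SE₂²) = √(0.88021924 + 1.17375556) = 1.4332.
t* = 1.967, so margin of error = 1.967 × 1.4332 = 2.8191.
Difference in means = 86.7 − 70.6 = 16.1000.
16.1000 ± 2.8191 → (13.28, 18.92).

(13.28, 18.92)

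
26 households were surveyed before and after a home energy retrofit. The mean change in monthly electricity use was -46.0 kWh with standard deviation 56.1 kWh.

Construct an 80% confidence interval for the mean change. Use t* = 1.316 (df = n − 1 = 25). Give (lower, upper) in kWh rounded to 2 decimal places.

(-60.48, -31.52)

Paired design: SE = s_d/√n = 56.1/√26 = 11.0021.
t* = 1.316; margin of error = 1.316 × 11.0021 = 14.4788.
-46.0 ± 14.4788 → (-60.48, -31.52).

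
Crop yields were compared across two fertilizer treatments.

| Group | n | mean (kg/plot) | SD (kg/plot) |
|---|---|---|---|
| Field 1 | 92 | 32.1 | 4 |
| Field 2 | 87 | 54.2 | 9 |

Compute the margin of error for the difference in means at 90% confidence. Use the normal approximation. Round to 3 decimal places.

Per-group SEs: s₁/√n₁ = 4/√92 = 0.4170, s₂/√n₂ = 9/√87 = 0.9649.
Unpooled SE of the difference: √(0.173889 + 0.93103201) = 1.0512.
Margin of error = z* · SE = 1.645 × 1.0512 = 1.7292.

1.729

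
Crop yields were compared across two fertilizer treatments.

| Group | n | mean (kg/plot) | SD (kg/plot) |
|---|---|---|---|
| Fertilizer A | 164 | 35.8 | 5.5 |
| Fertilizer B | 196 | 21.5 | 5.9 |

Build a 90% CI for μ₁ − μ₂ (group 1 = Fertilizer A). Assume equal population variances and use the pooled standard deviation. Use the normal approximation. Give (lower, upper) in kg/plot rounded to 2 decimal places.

(13.30, 15.30)

s_p = √[((n₁−1)s₁² + (n₂−1)s₂²)/(n₁+n₂−2)] = √[(163·5.5² + 195·5.9²)/358] = 5.7213.
SE = 5.7213·√(1/164 + 1/196) = 0.6055.
With z* = 1.645, margin = 1.645 × 0.6055 = 0.9960.
x̄₁ − x̄₂ = 35.8 − 21.5 = 14.3000; interval 14.3000 ± 0.9960 = (13.30, 15.30).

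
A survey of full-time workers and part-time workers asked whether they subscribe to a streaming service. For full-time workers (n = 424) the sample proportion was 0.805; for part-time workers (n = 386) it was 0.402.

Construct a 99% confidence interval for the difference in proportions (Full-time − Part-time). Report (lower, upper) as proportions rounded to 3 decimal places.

The two standard errors are √(0.8050×0.1950/424) = 0.01924 and √(0.4020×0.5980/386) = 0.02496.
Because the samples are independent, SE_diff = √(0.01924² + 0.02496²) = 0.03151.
Using z* = 2.576 for 99%, ME = 2.576 × 0.03151 = 0.08117.
p̂₁ − p̂₂ = 0.4030; interval 0.4030 ± 0.08117 gives (0.322, 0.484).

(0.322, 0.484)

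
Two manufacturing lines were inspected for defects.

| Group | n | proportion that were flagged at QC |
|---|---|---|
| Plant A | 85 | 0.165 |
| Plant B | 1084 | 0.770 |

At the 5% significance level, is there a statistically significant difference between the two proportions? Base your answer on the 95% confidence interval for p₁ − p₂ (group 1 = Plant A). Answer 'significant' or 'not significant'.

SE₁ = √(p̂₁(1−p̂₁)/n₁) = √(0.1650·0.8350/85) = 0.04026; SE₂ = √(0.7700·0.2300/1084) = 0.01278.
Independent samples: SE of the difference = √(SE₁² + SE₂²) = √(0.0016208676 + 0.0001633284) = 0.04224.
z* for 95% confidence is 1.960, so the margin of error is 1.960 × 0.04224 = 0.08279.
Point estimate p̂₁ − p̂₂ = 0.1650 − 0.7700 = -0.6050.
-0.6050 ± 0.08279 → (-0.68779, -0.52221).
The interval (-0.68779, -0.52221) does not contain 0, so the difference is significant.

significant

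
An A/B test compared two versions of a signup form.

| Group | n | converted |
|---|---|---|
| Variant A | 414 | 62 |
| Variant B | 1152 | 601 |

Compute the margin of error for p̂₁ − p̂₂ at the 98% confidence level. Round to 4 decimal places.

0.0533

First, p̂₁ = 62/414 = 0.1498; p̂₂ = 601/1152 = 0.5217.
The two standard errors are √(0.1498×0.8502/414) = 0.01754 and √(0.5217×0.4783/1152) = 0.01472.
Because the samples are independent, SE_diff = √(0.01754² + 0.01472²) = 0.02290.
Using z* = 2.326 for 98%, ME = 2.326 × 0.02290 = 0.05327.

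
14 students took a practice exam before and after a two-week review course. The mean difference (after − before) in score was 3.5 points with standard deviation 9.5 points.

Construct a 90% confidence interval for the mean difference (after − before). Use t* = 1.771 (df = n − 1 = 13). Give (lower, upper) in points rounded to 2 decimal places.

Paired design: SE = s_d/√n = 9.5/√14 = 2.5390.
t* = 1.771; margin of error = 1.771 × 2.5390 = 4.4966.
3.5 ± 4.4966 → (-1.00, 8.00).

(-1.00, 8.00)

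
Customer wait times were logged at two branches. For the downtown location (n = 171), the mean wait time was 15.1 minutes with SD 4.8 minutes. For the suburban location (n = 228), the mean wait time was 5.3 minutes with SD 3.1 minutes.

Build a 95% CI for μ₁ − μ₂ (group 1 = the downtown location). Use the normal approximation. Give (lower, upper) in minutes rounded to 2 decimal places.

(8.98, 10.62)

Standard errors of each mean: 4.8/√171 = 0.3671 and 3.1/√228 = 0.2053.
SE(x̄₁ − x̄₂) = √(0.3671² + 0.2053²) = 0.4206 for independent samples with unequal variances.
With z* = 1.960, the margin is 1.960 × 0.4206 = 0.8244.
x̄₁ − x̄₂ = 15.1 − 5.3 = 9.8000; the interval is 9.8000 ± 0.8244 = (8.98, 10.62).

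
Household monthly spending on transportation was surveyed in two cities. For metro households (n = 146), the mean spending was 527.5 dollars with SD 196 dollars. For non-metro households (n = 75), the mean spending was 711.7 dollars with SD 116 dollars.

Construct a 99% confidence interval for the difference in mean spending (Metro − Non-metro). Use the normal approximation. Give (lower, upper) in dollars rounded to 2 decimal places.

Per-group SEs: s₁/√n₁ = 196/√146 = 16.2211, s₂/√n₂ = 116/√75 = 13.3945.
Unpooled SE of the difference: √(263.12408521 + 179.41263025) = 21.0366.
Margin of error = z* · SE = 2.576 × 21.0366 = 54.1903.
x̄₁ − x̄₂ = 527.5 − 711.7 = -184.2000.
CI: -184.2000 ± 54.1903 = (-238.39, -130.01).

(-238.39, -130.01)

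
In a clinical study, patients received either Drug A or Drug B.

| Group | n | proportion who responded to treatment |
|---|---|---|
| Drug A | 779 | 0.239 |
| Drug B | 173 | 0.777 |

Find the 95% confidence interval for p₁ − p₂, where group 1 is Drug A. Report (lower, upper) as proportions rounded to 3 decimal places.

(-0.607, -0.469)

The two standard errors are √(0.2390×0.7610/779) = 0.01528 and √(0.7770×0.2230/173) = 0.03165.
Because the samples are independent, SE_diff = √(0.01528² + 0.03165²) = 0.03515.
Using z* = 1.960 for 95%, ME = 1.960 × 0.03515 = 0.06889.
p̂₁ − p̂₂ = -0.5380; interval -0.5380 ± 0.06889 gives (-0.607, -0.469).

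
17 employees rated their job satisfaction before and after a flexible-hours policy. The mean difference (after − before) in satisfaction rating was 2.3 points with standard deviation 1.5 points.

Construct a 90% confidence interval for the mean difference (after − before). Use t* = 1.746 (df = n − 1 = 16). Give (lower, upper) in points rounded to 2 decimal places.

Paired design: SE = s_d/√n = 1.5/√17 = 0.3638.
t* = 1.746; margin of error = 1.746 × 0.3638 = 0.6352.
2.3 ± 0.6352 → (1.66, 2.94).

(1.66, 2.94)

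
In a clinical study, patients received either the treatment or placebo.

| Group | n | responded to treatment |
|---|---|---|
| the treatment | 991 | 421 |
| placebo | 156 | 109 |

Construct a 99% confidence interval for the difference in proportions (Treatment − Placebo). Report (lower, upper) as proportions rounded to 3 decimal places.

(-0.377, -0.171)

First, p̂₁ = 421/991 = 0.4248; p̂₂ = 109/156 = 0.6987.
The two standard errors are √(0.4248×0.5752/991) = 0.01570 and √(0.6987×0.3013/156) = 0.03674.
Because the samples are independent, SE_diff = √(0.01570² + 0.03674²) = 0.03995.
Using z* = 2.576 for 99%, ME = 2.576 × 0.03995 = 0.10291.
p̂₁ − p̂₂ = -0.2739; interval -0.2739 ± 0.10291 gives (-0.377, -0.171).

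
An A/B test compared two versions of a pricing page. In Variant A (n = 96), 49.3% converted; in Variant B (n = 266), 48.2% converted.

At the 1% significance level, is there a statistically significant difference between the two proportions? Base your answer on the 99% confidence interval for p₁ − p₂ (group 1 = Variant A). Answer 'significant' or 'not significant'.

SE₁ = √(p̂₁(1−p̂₁)/n₁) = √(0.4930·0.5070/96) = 0.05103; SE₂ = √(0.4820·0.5180/266) = 0.03064.
Independent samples: SE of the difference = √(SE₁² + SE₂²) = √(0.0026040609 + 0.0009388096) = 0.05952.
z* for 99% confidence is 2.576, so the margin of error is 2.576 × 0.05952 = 0.15332.
Point estimate p̂₁ − p̂₂ = 0.4930 − 0.4820 = 0.0110.
0.0110 ± 0.15332 → (-0.14232, 0.16432).
The interval (-0.14232, 0.16432) contains 0, so the difference is not significant.

not significant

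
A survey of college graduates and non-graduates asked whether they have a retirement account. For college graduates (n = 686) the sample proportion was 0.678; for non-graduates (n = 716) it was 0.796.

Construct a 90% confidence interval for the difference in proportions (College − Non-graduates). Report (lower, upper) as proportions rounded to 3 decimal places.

(-0.156, -0.080)

Each SE is √(p̂(1−p̂)/n): √(0.6780·0.3220/686) = 0.01784 and √(0.7960·0.2040/716) = 0.01506.
SE(p̂₁ − p̂₂) = √(SE₁² + SE₂²) = √(0.0003182656 + 0.0002268036) = 0.02335, since the two samples are independent.
At 90% confidence z* = 1.645; margin = 1.645 × 0.02335 = 0.03841.
The difference is 0.6780 − 0.7960 = -0.1180, so the interval is -0.1180 ± 0.03841 = (-0.156, -0.080).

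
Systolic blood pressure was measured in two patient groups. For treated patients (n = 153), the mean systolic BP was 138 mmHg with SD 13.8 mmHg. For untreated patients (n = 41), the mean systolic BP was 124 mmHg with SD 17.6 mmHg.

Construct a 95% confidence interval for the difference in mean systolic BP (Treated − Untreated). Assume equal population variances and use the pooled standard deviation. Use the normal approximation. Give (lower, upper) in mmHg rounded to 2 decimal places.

Pooled variance s_p² = [152·13.8² + 40·17.6²] / (153+41−2) = 215.2983, so s_p = 14.6730.
SE_diff = s_p·√(1/n₁ + 1/n₂) = 14.6730·√(1/153 + 1/41) = 2.5804.
z* = 1.960; margin = 1.960 × 2.5804 = 5.0576.
Difference = 138 − 124 = 14.0000.
14.0000 ± 5.0576 → (8.94, 19.06).

(8.94, 19.06)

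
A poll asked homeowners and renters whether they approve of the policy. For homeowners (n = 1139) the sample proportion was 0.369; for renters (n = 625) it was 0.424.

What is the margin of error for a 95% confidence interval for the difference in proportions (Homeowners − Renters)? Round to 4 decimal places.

SE₁ = √(p̂₁(1−p̂₁)/n₁) = √(0.3690·0.6310/1139) = 0.01430; SE₂ = √(0.4240·0.5760/625) = 0.01977.
Independent samples: SE of the difference = √(SE₁² + SE₂²) = √(0.00020449 + 0.0003908529) = 0.02440.
z* for 95% confidence is 1.960, so the margin of error is 1.960 × 0.02440 = 0.04782.

0.0478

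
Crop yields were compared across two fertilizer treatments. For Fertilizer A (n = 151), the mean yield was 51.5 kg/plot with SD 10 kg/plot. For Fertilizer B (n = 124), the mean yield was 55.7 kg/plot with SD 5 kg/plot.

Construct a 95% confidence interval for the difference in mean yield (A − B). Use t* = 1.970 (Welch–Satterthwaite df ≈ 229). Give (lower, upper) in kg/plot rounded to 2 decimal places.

Per-group SEs: s₁/√n₁ = 10/√151 = 0.8138, s₂/√n₂ = 5/√124 = 0.4490.
Unpooled SE of the difference: √(0.66227044 + 0.201601) = 0.9294.
Margin of error = t* · SE = 1.970 × 0.9294 = 1.8309.
x̄₁ − x̄₂ = 51.5 − 55.7 = -4.2000.
CI: -4.2000 ± 1.8309 = (-6.03, -2.37).

(-6.03, -2.37)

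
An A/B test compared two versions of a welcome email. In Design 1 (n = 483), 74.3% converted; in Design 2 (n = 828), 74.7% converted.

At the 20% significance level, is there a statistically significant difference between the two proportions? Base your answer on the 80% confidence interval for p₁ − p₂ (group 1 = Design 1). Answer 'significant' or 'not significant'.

not significant

The two standard errors are √(0.7430×0.2570/483) = 0.01988 and √(0.7470×0.2530/828) = 0.01511.
Because the samples are independent, SE_diff = √(0.01988² + 0.01511²) = 0.02497.
Using z* = 1.282 for 80%, ME = 1.282 × 0.02497 = 0.03201.
p̂₁ − p̂₂ = -0.0040; interval -0.0040 ± 0.03201 gives (-0.03601, 0.02801).
The interval (-0.03601, 0.02801) contains 0, so the difference is not significant.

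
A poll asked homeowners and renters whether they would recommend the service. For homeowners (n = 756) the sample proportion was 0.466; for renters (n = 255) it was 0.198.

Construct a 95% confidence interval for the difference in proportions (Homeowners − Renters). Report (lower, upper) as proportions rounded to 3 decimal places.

(0.208, 0.328)

The two standard errors are √(0.4660×0.5340/756) = 0.01814 and √(0.1980×0.8020/255) = 0.02495.
Because the samples are independent, SE_diff = √(0.01814² + 0.02495²) = 0.03085.
Using z* = 1.960 for 95%, ME = 1.960 × 0.03085 = 0.06047.
p̂₁ − p̂₂ = 0.2680; interval 0.2680 ± 0.06047 gives (0.208, 0.328).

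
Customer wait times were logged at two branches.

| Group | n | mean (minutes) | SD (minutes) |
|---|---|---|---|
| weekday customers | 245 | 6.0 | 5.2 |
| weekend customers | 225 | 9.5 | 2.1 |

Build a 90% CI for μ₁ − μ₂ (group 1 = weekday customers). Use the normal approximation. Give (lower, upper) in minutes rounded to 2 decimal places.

(-4.09, -2.91)

Per-group SEs: s₁/√n₁ = 5.2/√245 = 0.3322, s₂/√n₂ = 2.1/√225 = 0.1400.
Unpooled SE of the difference: √(0.11035684 + 0.0196) = 0.3605.
Margin of error = z* · SE = 1.645 × 0.3605 = 0.5930.
x̄₁ − x̄₂ = 6.0 − 9.5 = -3.5000.
CI: -3.5000 ± 0.5930 = (-4.09, -2.91).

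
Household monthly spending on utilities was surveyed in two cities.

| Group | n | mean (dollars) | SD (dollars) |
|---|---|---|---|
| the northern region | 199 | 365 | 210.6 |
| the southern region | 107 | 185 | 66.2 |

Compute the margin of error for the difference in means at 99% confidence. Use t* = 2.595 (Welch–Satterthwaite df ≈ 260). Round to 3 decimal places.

SE₁ = s₁/√n₁ = 210.6/√199 = 14.9290; SE₂ = 66.2/√107 = 6.3998.
Independent samples, unequal variances: SE_diff = √(SE₁² + SE₂²) = √(222.875041 + 40.95744004) = 16.2429.
t* = 2.595, so margin of error = 2.595 × 16.2429 = 42.1503.

42.150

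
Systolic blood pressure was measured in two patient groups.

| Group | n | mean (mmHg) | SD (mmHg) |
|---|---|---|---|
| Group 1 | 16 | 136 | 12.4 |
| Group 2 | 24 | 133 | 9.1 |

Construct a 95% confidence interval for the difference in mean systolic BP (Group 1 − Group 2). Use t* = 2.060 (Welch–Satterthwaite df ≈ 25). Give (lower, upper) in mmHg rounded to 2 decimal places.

Standard errors of each mean: 12.4/√16 = 3.1000 and 9.1/√24 = 1.8575.
SE(x̄₁ − x̄₂) = √(3.1000² + 1.8575²) = 3.6139 for independent samples with unequal variances.
With t* = 2.060, the margin is 2.060 × 3.6139 = 7.4446.
x̄₁ − x̄₂ = 136 − 133 = 3.0000; the interval is 3.0000 ± 7.4446 = (-4.44, 10.44).

(-4.44, 10.44)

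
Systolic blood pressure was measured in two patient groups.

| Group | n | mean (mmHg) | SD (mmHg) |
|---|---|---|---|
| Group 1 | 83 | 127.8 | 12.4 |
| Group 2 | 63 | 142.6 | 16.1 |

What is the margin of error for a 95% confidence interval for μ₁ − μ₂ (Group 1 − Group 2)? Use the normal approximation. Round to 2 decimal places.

Standard errors of each mean: 12.4/√83 = 1.3611 and 16.1/√63 = 2.0284.
SE(x̄₁ − x̄₂) = √(1.3611² + 2.0284²) = 2.4427 for independent samples with unequal variances.
With z* = 1.960, the margin is 1.960 × 2.4427 = 4.7877.

4.79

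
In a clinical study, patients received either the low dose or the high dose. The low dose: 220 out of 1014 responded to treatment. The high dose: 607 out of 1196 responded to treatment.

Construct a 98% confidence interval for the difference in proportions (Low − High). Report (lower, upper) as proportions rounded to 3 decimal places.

(-0.336, -0.245)

p̂₁ = 220/1014 = 0.2170 and p̂₂ = 607/1196 = 0.5075.
SE₁ = √(p̂₁(1−p̂₁)/n₁) = √(0.2170·0.7830/1014) = 0.01294; SE₂ = √(0.5075·0.4925/1196) = 0.01446.
Independent samples: SE of the difference = √(SE₁² + SE₂²) = √(0.0001674436 + 0.0002090916) = 0.01940.
z* for 98% confidence is 2.326, so the margin of error is 2.326 × 0.01940 = 0.04512.
Point estimate p̂₁ − p̂₂ = 0.2170 − 0.5075 = -0.2905.
-0.2905 ± 0.04512 → (-0.336, -0.245).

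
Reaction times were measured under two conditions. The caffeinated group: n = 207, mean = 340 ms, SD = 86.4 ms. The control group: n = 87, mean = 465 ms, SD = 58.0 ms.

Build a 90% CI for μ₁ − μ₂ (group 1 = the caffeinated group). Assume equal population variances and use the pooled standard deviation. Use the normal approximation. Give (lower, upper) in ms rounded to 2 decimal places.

(-141.63, -108.37)

s_p = √[((n₁−1)s₁² + (n₂−1)s₂²)/(n₁+n₂−2)] = √[(206·86.4² + 86·58.0²)/292] = 79.1021.
SE = 79.1021·√(1/207 + 1/87) = 10.1069.
With z* = 1.645, margin = 1.645 × 10.1069 = 16.6259.
x̄₁ − x̄₂ = 340 − 465 = -125.0000; interval -125.0000 ± 16.6259 = (-141.63, -108.37).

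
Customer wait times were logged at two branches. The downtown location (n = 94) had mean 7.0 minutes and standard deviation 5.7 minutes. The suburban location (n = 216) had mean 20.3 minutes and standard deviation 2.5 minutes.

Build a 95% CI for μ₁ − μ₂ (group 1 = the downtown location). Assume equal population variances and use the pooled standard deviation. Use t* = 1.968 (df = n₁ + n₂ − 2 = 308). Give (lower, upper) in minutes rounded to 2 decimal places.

(-14.22, -12.38)

s_p = √[((n₁−1)s₁² + (n₂−1)s₂²)/(n₁+n₂−2)] = √[(93·5.7² + 215·2.5²)/308] = 3.7647.
SE = 3.7647·√(1/94 + 1/216) = 0.4652.
With t* = 1.968, margin = 1.968 × 0.4652 = 0.9155.
x̄₁ − x̄₂ = 7.0 − 20.3 = -13.3000; interval -13.3000 ± 0.9155 = (-14.22, -12.38).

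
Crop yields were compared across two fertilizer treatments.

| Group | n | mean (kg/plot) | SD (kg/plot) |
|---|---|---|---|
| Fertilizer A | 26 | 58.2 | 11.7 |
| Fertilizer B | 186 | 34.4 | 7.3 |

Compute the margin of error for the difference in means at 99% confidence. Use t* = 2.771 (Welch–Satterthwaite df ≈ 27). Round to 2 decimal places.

6.53

SE₁ = s₁/√n₁ = 11.7/√26 = 2.2946; SE₂ = 7.3/√186 = 0.5353.
Independent samples, unequal variances: SE_diff = √(SE₁² + SE₂²) = √(5.26518916 + 0.28654609) = 2.3562.
t* = 2.771, so margin of error = 2.771 × 2.3562 = 6.5290.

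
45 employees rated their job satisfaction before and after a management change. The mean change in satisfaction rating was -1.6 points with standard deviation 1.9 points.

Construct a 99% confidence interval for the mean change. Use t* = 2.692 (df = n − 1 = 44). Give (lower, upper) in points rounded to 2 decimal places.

(-2.36, -0.84)

Paired design: SE = s_d/√n = 1.9/√45 = 0.2832.
t* = 2.692; margin of error = 2.692 × 0.2832 = 0.7624.
-1.6 ± 0.7624 → (-2.36, -0.84).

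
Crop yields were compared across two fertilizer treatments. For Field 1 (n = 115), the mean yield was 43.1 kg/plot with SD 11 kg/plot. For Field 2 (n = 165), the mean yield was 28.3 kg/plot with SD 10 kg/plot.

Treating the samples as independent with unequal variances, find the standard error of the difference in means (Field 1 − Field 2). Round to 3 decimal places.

SE₁ = s₁/√n₁ = 11/√115 = 1.0258; SE₂ = 10/√165 = 0.7785.
Independent samples, unequal variances: SE_diff = √(SE₁² + SE₂²) = √(1.05226564 + 0.60606225) = 1.2878.

1.288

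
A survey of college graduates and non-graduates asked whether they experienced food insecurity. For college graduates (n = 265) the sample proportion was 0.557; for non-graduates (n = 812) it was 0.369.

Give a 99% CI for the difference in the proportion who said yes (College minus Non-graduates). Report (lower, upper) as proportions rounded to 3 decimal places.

The two standard errors are √(0.5570×0.4430/265) = 0.03051 and √(0.3690×0.6310/812) = 0.01693.
Because the samples are independent, SE_diff = √(0.03051² + 0.01693²) = 0.03489.
Using z* = 2.576 for 99%, ME = 2.576 × 0.03489 = 0.08988.
p̂₁ − p̂₂ = 0.1880; interval 0.1880 ± 0.08988 gives (0.098, 0.278).

(0.098, 0.278)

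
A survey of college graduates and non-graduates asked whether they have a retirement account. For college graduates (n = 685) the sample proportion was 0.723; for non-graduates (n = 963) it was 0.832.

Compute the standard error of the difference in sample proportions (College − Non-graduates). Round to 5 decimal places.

The two standard errors are √(0.7230×0.2770/685) = 0.01710 and √(0.8320×0.1680/963) = 0.01205.
Because the samples are independent, SE_diff = √(0.01710² + 0.01205²) = 0.02092.

0.02092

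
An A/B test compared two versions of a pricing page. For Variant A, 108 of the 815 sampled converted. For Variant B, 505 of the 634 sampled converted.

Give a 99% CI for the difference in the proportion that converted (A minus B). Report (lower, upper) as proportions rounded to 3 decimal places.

(-0.715, -0.613)

p̂₁ = 108/815 = 0.1325 and p̂₂ = 505/634 = 0.7965.
SE₁ = √(p̂₁(1−p̂₁)/n₁) = √(0.1325·0.8675/815) = 0.01188; SE₂ = √(0.7965·0.2035/634) = 0.01599.
Independent samples: SE of the difference = √(SE₁² + SE₂²) = √(0.0001411344 + 0.0002556801) = 0.01992.
z* for 99% confidence is 2.576, so the margin of error is 2.576 × 0.01992 = 0.05131.
Point estimate p̂₁ − p̂₂ = 0.1325 − 0.7965 = -0.6640.
-0.6640 ± 0.05131 → (-0.715, -0.613).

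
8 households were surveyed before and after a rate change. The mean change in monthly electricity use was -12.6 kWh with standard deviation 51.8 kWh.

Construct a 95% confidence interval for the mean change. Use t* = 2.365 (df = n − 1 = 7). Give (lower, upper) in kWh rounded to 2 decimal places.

This is a matched-pairs design, so SE = s_d/√n = 51.8/√8 = 18.3141.
Margin = 2.365 × 18.3141 = 43.3128; the interval is -12.6 ± 43.3128 = (-55.91, 30.71).

(-55.91, 30.71)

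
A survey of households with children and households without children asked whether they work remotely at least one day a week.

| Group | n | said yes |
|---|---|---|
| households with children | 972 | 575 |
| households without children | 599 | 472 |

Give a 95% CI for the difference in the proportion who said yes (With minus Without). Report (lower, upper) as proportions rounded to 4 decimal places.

Sample proportions: 575/972 = 0.5916, 472/599 = 0.7880.
Each SE is √(p̂(1−p̂)/n): √(0.5916·0.4084/972) = 0.01577 and √(0.7880·0.2120/599) = 0.01670.
SE(p̂₁ − p̂₂) = √(SE₁² + SE₂²) = √(0.0002486929 + 0.00027889) = 0.02297, since the two samples are independent.
At 95% confidence z* = 1.960; margin = 1.960 × 0.02297 = 0.04502.
The difference is 0.5916 − 0.7880 = -0.1964, so the interval is -0.1964 ± 0.04502 = (-0.2414, -0.1514).

(-0.2414, -0.1514)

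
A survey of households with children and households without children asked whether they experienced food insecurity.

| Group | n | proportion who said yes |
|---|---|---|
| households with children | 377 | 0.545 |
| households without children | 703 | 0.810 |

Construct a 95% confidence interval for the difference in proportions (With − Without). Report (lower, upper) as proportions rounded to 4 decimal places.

SE₁ = √(p̂₁(1−p̂₁)/n₁) = √(0.5450·0.4550/377) = 0.02565; SE₂ = √(0.8100·0.1900/703) = 0.01480.
Independent samples: SE of the difference = √(SE₁² + SE₂²) = √(0.0006579225 + 0.00021904) = 0.02961.
z* for 95% confidence is 1.960, so the margin of error is 1.960 × 0.02961 = 0.05804.
Point estimate p̂₁ − p̂₂ = 0.5450 − 0.8100 = -0.2650.
-0.2650 ± 0.05804 → (-0.3230, -0.2070).

(-0.3230, -0.2070)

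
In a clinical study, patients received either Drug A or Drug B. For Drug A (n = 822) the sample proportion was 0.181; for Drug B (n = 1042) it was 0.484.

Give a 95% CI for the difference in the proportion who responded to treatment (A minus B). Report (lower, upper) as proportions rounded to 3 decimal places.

(-0.343, -0.263)

The two standard errors are √(0.1810×0.8190/822) = 0.01343 and √(0.4840×0.5160/1042) = 0.01548.
Because the samples are independent, SE_diff = √(0.01343² + 0.01548²) = 0.02049.
Using z* = 1.960 for 95%, ME = 1.960 × 0.02049 = 0.04016.
p̂₁ − p̂₂ = -0.3030; interval -0.3030 ± 0.04016 gives (-0.343, -0.263).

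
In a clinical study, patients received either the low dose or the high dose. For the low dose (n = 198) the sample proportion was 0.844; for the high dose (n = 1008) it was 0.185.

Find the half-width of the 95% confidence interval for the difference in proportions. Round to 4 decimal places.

0.0559

The two standard errors are √(0.8440×0.1560/198) = 0.02579 and √(0.1850×0.8150/1008) = 0.01223.
Because the samples are independent, SE_diff = √(0.02579² + 0.01223²) = 0.02854.
Using z* = 1.960 for 95%, ME = 1.960 × 0.02854 = 0.05594.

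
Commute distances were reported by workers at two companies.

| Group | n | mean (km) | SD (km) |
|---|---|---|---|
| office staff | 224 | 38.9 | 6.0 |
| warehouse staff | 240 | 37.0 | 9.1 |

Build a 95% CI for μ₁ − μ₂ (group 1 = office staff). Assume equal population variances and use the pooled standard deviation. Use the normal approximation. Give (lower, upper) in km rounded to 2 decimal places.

(0.49, 3.31)

Pooled variance s_p² = [223·6.0² + 239·9.1²] / (224+240−2) = 60.2156, so s_p = 7.7599.
SE_diff = s_p·√(1/n₁ + 1/n₂) = 7.7599·√(1/224 + 1/240) = 0.7209.
z* = 1.960; margin = 1.960 × 0.7209 = 1.4130.
Difference = 38.9 − 37.0 = 1.9000.
1.9000 ± 1.4130 → (0.49, 3.31).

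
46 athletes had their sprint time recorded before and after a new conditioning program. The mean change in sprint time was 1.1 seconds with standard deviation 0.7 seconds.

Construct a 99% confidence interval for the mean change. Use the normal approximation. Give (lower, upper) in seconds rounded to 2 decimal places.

(0.83, 1.37)

This is a matched-pairs design, so SE = s_d/√n = 0.7/√46 = 0.1032.
Margin = 2.576 × 0.1032 = 0.2658; the interval is 1.1 ± 0.2658 = (0.83, 1.37).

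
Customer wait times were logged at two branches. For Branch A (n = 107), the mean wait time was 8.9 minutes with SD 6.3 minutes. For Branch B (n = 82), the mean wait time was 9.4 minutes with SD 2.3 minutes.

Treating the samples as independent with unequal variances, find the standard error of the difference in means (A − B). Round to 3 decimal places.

0.660

Standard errors of each mean: 6.3/√107 = 0.6090 and 2.3/√82 = 0.2540.
SE(x̄₁ − x̄₂) = √(0.6090² + 0.2540²) = 0.6598 for independent samples with unequal variances.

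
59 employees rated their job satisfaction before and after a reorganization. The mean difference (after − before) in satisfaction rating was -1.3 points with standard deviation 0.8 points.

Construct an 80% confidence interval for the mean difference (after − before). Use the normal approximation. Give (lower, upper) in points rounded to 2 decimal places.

Paired design: SE = s_d/√n = 0.8/√59 = 0.1042.
z* = 1.282; margin of error = 1.282 × 0.1042 = 0.1336.
-1.3 ± 0.1336 → (-1.43, -1.17).

(-1.43, -1.17)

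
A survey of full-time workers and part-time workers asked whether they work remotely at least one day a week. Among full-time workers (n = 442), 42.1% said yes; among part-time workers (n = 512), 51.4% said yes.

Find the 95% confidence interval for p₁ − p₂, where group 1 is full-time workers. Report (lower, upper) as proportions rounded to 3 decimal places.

(-0.156, -0.030)

SE₁ = √(p̂₁(1−p̂₁)/n₁) = √(0.4210·0.5790/442) = 0.02348; SE₂ = √(0.5140·0.4860/512) = 0.02209.
Independent samples: SE of the difference = √(SE₁² + SE₂²) = √(0.0005513104 + 0.0004879681) = 0.03224.
z* for 95% confidence is 1.960, so the margin of error is 1.960 × 0.03224 = 0.06319.
Point estimate p̂₁ − p̂₂ = 0.4210 − 0.5140 = -0.0930.
-0.0930 ± 0.06319 → (-0.156, -0.030).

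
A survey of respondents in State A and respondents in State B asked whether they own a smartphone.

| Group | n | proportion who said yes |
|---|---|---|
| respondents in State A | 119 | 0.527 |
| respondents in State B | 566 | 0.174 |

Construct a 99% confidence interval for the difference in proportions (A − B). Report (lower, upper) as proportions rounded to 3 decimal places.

SE₁ = √(p̂₁(1−p̂₁)/n₁) = √(0.5270·0.4730/119) = 0.04577; SE₂ = √(0.1740·0.8260/566) = 0.01594.
Independent samples: SE of the difference = √(SE₁² + SE₂²) = √(0.0020948929 + 0.0002540836) = 0.04847.
z* for 99% confidence is 2.576, so the margin of error is 2.576 × 0.04847 = 0.12486.
Point estimate p̂₁ − p̂₂ = 0.5270 − 0.1740 = 0.3530.
0.3530 ± 0.12486 → (0.228, 0.478).

(0.228, 0.478)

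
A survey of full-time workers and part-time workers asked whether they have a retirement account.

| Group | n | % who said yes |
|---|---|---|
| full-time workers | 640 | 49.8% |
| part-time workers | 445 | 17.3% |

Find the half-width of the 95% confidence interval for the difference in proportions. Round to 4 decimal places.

0.0523

SE₁ = √(p̂₁(1−p̂₁)/n₁) = √(0.4980·0.5020/640) = 0.01976; SE₂ = √(0.1730·0.8270/445) = 0.01793.
Independent samples: SE of the difference = √(SE₁² + SE₂²) = √(0.0003904576 + 0.0003214849) = 0.02668.
z* for 95% confidence is 1.960, so the margin of error is 1.960 × 0.02668 = 0.05229.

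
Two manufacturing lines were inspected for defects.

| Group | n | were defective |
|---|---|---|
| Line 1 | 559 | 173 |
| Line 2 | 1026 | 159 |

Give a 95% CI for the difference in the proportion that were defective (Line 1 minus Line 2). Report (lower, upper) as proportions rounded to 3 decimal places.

(0.110, 0.199)

First, p̂₁ = 173/559 = 0.3095; p̂₂ = 159/1026 = 0.1550.
The two standard errors are √(0.3095×0.6905/559) = 0.01955 and √(0.1550×0.8450/1026) = 0.01130.
Because the samples are independent, SE_diff = √(0.01955² + 0.01130²) = 0.02258.
Using z* = 1.960 for 95%, ME = 1.960 × 0.02258 = 0.04426.
p̂₁ − p̂₂ = 0.1545; interval 0.1545 ± 0.04426 gives (0.110, 0.199).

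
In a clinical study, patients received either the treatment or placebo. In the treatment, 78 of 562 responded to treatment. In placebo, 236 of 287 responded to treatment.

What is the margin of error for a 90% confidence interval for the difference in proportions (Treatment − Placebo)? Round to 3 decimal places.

0.044

Sample proportions: 78/562 = 0.1388, 236/287 = 0.8223.
Each SE is √(p̂(1−p̂)/n): √(0.1388·0.8612/562) = 0.01458 and √(0.8223·0.1777/287) = 0.02256.
SE(p̂₁ − p̂₂) = √(SE₁² + SE₂²) = √(0.0002125764 + 0.0005089536) = 0.02686, since the two samples are independent.
At 90% confidence z* = 1.645; margin = 1.645 × 0.02686 = 0.04418.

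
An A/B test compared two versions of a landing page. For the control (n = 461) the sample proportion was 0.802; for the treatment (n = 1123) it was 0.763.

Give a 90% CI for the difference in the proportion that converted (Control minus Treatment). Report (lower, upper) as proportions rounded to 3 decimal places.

(0.002, 0.076)

Each SE is √(p̂(1−p̂)/n): √(0.8020·0.1980/461) = 0.01856 and √(0.7630·0.2370/1123) = 0.01269.
SE(p̂₁ − p̂₂) = √(SE₁² + SE₂²) = √(0.0003444736 + 0.0001610361) = 0.02248, since the two samples are independent.
At 90% confidence z* = 1.645; margin = 1.645 × 0.02248 = 0.03698.
The difference is 0.8020 − 0.7630 = 0.0390, so the interval is 0.0390 ± 0.03698 = (0.002, 0.076).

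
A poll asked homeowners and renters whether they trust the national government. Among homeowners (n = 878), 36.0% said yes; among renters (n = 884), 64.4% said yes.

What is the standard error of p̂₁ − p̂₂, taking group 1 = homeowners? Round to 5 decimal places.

SE₁ = √(p̂₁(1−p̂₁)/n₁) = √(0.3600·0.6400/878) = 0.01620; SE₂ = √(0.6440·0.3560/884) = 0.01610.
Independent samples: SE of the difference = √(SE₁² + SE₂²) = √(0.00026244 + 0.00025921) = 0.02284.

0.02284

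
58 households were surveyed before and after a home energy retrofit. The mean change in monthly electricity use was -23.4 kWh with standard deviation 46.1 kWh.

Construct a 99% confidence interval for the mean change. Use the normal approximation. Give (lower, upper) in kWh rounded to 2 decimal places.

(-38.99, -7.81)

Paired design: SE = s_d/√n = 46.1/√58 = 6.0532.
z* = 2.576; margin of error = 2.576 × 6.0532 = 15.5930.
-23.4 ± 15.5930 → (-38.99, -7.81).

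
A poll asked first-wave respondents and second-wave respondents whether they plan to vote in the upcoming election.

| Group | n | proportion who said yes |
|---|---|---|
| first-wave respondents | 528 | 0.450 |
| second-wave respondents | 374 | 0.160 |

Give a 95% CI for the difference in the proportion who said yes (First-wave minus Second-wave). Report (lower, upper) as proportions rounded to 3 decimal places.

The two standard errors are √(0.4500×0.5500/528) = 0.02165 and √(0.1600×0.8400/374) = 0.01896.
Because the samples are independent, SE_diff = √(0.02165² + 0.01896²) = 0.02878.
Using z* = 1.960 for 95%, ME = 1.960 × 0.02878 = 0.05641.
p̂₁ − p̂₂ = 0.2900; interval 0.2900 ± 0.05641 gives (0.234, 0.346).

(0.234, 0.346)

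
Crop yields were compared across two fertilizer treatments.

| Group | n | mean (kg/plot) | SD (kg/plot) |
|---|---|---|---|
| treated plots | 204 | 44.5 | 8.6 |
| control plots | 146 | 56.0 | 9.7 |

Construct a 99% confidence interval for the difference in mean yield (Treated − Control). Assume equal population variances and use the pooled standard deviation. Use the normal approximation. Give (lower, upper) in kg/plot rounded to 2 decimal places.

(-14.03, -8.97)

s_p = √[((n₁−1)s₁² + (n₂−1)s₂²)/(n₁+n₂−2)] = √[(203·8.6² + 145·9.7²)/348] = 9.0746.
SE = 9.0746·√(1/204 + 1/146) = 0.9837.
With z* = 2.576, margin = 2.576 × 0.9837 = 2.5340.
x̄₁ − x̄₂ = 44.5 − 56.0 = -11.5000; interval -11.5000 ± 2.5340 = (-14.03, -8.97).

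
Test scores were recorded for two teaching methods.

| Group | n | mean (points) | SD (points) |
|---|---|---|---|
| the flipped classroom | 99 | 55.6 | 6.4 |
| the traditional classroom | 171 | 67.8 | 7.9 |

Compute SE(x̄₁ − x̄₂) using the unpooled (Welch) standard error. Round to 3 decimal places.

0.882

Per-group SEs: s₁/√n₁ = 6.4/√99 = 0.6432, s₂/√n₂ = 7.9/√171 = 0.6041.
Unpooled SE of the difference: √(0.41370624 + 0.36493681) = 0.8824.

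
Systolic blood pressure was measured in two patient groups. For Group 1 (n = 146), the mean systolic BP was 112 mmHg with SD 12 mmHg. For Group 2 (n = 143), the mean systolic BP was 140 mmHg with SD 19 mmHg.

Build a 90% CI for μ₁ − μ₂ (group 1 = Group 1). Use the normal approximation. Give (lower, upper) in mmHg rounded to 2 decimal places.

SE₁ = s₁/√n₁ = 12/√146 = 0.9931; SE₂ = 19/√143 = 1.5889.
Independent samples, unequal variances: SE_diff = √(SE₁² + SE₂²) = √(0.98624761 + 2.52460321) = 1.8737.
z* = 1.645, so margin of error = 1.645 × 1.8737 = 3.0822.
Difference in means = 112 − 140 = -28.0000.
-28.0000 ± 3.0822 → (-31.08, -24.92).

(-31.08, -24.92)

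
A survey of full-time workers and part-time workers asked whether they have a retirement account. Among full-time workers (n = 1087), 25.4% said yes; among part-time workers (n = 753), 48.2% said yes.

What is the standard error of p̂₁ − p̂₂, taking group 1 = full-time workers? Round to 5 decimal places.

Each SE is √(p̂(1−p̂)/n): √(0.2540·0.7460/1087) = 0.01320 and √(0.4820·0.5180/753) = 0.01821.
SE(p̂₁ − p̂₂) = √(SE₁² + SE₂²) = √(0.00017424 + 0.0003316041) = 0.02249, since the two samples are independent.

0.02249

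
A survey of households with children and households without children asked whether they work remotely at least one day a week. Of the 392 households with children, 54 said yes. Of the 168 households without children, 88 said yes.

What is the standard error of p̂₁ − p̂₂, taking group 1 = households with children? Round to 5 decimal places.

Sample proportions: 54/392 = 0.1378, 88/168 = 0.5238.
Each SE is √(p̂(1−p̂)/n): √(0.1378·0.8622/392) = 0.01741 and √(0.5238·0.4762/168) = 0.03853.
SE(p̂₁ − p̂₂) = √(SE₁² + SE₂²) = √(0.0003031081 + 0.0014845609) = 0.04228, since the two samples are independent.

0.04228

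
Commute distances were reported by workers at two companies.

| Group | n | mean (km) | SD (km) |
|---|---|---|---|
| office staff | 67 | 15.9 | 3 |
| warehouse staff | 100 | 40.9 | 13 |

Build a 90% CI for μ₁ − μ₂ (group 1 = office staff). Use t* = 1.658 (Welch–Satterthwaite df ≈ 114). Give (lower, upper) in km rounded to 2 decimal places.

(-27.24, -22.76)

Per-group SEs: s₁/√n₁ = 3/√67 = 0.3665, s₂/√n₂ = 13/√100 = 1.3000.
Unpooled SE of the difference: √(0.13432225 + 1.69) = 1.3507.
Margin of error = t* · SE = 1.658 × 1.3507 = 2.2395.
x̄₁ − x̄₂ = 15.9 − 40.9 = -25.0000.
CI: -25.0000 ± 2.2395 = (-27.24, -22.76).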